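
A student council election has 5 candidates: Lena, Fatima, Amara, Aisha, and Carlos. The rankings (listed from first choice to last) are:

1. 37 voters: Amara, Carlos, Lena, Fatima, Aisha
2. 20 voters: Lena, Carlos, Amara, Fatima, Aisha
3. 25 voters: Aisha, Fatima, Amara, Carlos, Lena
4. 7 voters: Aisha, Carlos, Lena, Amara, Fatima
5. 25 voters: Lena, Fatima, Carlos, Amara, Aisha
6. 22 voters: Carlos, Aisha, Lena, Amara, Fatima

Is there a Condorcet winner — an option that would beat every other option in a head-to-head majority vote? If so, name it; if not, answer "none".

Carlos

Carlos vs Lena: 91–45 for Carlos.
Carlos vs Fatima: 86–50 for Carlos.
Carlos vs Amara: 74–62 for Carlos.
Carlos vs Aisha: 104–32 for Carlos.
Carlos beats every other option head-to-head.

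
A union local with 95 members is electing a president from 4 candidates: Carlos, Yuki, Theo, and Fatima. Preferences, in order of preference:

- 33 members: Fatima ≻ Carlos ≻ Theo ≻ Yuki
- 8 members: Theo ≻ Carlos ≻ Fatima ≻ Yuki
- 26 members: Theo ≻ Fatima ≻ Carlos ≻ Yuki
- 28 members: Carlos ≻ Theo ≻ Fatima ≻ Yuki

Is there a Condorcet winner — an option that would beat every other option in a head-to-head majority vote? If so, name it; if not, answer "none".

Checking pairwise contests:
Fatima beats Carlos 59–36.
Carlos beats Yuki 95–0.
Carlos beats Theo 61–34.
Theo beats Fatima 62–33.
Every option loses at least one head-to-head, so there is no Condorcet winner.

none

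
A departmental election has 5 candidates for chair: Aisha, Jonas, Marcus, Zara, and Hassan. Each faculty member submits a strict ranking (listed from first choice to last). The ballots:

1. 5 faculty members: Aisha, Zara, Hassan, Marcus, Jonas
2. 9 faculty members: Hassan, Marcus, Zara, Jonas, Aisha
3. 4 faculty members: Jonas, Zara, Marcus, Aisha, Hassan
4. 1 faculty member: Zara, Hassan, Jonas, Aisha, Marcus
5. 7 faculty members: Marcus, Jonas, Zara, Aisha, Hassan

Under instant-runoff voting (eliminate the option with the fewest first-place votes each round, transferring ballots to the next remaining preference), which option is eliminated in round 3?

Round 1: Aisha 5, Jonas 4, Marcus 7, Zara 1, Hassan 9. Eliminate Zara.
Round 2: Aisha 5, Jonas 4, Marcus 7, Hassan 10. Eliminate Jonas.
Round 3: Aisha 5, Marcus 11, Hassan 10. Eliminate Aisha.

Aisha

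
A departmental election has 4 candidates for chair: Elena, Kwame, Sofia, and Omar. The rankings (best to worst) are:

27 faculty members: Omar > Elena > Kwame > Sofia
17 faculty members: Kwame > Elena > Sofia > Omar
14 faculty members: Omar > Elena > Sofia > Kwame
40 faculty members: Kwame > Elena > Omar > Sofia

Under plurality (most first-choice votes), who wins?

First-place votes: Elena 0, Kwame 57, Sofia 0, Omar 41.
Kwame has the most first-place votes.

Kwame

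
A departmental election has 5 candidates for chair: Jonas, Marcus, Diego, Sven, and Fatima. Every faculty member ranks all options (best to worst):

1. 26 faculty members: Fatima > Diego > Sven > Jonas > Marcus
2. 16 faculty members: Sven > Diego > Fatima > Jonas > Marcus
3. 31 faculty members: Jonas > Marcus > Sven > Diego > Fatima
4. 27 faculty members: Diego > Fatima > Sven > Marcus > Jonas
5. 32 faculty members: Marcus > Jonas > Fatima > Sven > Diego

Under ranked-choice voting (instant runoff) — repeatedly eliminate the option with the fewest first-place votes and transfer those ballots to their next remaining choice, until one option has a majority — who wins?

Round 1: Jonas 31, Marcus 32, Diego 27, Sven 16, Fatima 26. Eliminate Sven.
Round 2: Jonas 31, Marcus 32, Diego 43, Fatima 26. Eliminate Fatima.
Round 3: Jonas 31, Marcus 32, Diego 69. Diego has a majority.

Diego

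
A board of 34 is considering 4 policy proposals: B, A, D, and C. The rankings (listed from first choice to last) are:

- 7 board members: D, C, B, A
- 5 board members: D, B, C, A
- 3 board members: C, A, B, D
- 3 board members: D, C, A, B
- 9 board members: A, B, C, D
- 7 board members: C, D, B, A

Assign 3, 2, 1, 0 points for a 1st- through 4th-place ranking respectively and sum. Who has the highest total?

B: 7·1 + 5·2 + 3·1 + 3·0 + 9·2 + 7·1 = 45
A: 7·0 + 5·0 + 3·2 + 3·1 + 9·3 + 7·0 = 36
D: 7·3 + 5·3 + 3·0 + 3·3 + 9·0 + 7·2 = 59
C: 7·2 + 5·1 + 3·3 + 3·2 + 9·1 + 7·3 = 64
C has the highest Borda score (64).

C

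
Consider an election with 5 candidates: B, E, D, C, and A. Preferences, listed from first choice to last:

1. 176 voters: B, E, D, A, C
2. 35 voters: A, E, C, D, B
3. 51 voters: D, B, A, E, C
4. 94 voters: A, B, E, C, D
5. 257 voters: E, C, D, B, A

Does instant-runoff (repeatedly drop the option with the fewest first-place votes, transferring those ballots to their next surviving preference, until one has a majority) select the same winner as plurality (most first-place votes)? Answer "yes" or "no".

Instant-runoff — R1 B 176, E 257, D 51, C 0, A 129 (C out); R2 B 176, E 257, D 51, A 129 (D out); R3 B 227, E 257, A 129 (A out); R4 B 321, E 292 (B winner). Winner: B.
Plurality — first-place votes: B 176, E 257, D 51, C 0, A 129. Winner: E.
The two methods disagree.

no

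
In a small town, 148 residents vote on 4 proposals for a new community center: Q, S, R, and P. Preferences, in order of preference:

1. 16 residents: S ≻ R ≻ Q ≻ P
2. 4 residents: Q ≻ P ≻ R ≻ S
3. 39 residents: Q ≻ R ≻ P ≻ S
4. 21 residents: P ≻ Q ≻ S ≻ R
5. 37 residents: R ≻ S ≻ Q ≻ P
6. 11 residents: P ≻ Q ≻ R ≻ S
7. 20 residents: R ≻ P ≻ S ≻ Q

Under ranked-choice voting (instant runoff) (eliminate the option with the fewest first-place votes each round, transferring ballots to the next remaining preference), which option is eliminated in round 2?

P

Round 1: Q 43, S 16, R 57, P 32. Eliminate S.
Round 2: Q 43, R 73, P 32. Eliminate P.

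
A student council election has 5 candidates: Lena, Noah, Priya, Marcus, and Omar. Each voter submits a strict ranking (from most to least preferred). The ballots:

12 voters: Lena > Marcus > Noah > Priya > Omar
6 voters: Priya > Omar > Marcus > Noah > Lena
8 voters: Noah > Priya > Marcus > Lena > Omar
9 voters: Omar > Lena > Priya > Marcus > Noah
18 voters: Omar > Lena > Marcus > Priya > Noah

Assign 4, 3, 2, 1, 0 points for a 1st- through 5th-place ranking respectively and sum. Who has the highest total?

Lena: 12·4 + 6·0 + 8·1 + 9·3 + 18·3 = 137
Noah: 12·2 + 6·1 + 8·4 + 9·0 + 18·0 = 62
Priya: 12·1 + 6·4 + 8·3 + 9·2 + 18·1 = 96
Marcus: 12·3 + 6·2 + 8·2 + 9·1 + 18·2 = 109
Omar: 12·0 + 6·3 + 8·0 + 9·4 + 18·4 = 126
Lena has the highest Borda score (137).

Lena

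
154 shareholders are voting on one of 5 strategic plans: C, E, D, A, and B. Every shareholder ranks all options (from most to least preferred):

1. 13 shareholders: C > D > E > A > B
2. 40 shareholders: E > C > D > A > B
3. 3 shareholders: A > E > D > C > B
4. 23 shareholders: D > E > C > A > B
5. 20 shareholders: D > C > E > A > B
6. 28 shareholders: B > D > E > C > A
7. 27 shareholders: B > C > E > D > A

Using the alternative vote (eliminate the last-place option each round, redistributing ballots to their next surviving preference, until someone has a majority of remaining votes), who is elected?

D

Round 1: C 13, E 40, D 43, A 3, B 55. Eliminate A.
Round 2: C 13, E 43, D 43, B 55. Eliminate C.
Round 3: E 43, D 56, B 55. Eliminate E.
Round 4: D 99, B 55. D has a majority.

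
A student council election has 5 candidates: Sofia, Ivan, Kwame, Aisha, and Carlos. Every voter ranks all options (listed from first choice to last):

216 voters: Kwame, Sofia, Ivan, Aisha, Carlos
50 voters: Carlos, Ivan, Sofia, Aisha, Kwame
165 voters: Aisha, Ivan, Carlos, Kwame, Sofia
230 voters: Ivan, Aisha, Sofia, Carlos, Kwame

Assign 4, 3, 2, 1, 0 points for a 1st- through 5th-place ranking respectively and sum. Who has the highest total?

Sofia: 216·3 + 50·2 + 165·0 + 230·2 = 1208
Ivan: 216·2 + 50·3 + 165·3 + 230·4 = 1997
Kwame: 216·4 + 50·0 + 165·1 + 230·0 = 1029
Aisha: 216·1 + 50·1 + 165·4 + 230·3 = 1616
Carlos: 216·0 + 50·4 + 165·2 + 230·1 = 760
Ivan has the highest Borda score (1997).

Ivan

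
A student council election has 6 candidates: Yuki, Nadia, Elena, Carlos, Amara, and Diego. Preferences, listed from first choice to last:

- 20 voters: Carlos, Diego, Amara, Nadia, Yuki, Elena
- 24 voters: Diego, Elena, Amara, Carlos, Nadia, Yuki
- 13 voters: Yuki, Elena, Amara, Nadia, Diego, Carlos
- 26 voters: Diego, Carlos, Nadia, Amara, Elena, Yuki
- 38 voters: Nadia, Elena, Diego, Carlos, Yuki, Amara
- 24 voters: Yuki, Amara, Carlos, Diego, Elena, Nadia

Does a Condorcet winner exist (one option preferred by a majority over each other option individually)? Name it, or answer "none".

Diego

Diego vs Yuki: 108–37 for Diego.
Diego vs Nadia: 94–51 for Diego.
Diego vs Elena: 94–51 for Diego.
Diego vs Carlos: 101–44 for Diego.
Diego vs Amara: 108–37 for Diego.
Diego beats every other option head-to-head.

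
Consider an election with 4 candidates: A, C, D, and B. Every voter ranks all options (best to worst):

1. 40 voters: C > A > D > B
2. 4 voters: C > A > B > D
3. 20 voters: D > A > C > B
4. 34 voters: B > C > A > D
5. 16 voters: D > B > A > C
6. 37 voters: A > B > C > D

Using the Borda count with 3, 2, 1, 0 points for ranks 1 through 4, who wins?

A: 40·2 + 4·2 + 20·2 + 34·1 + 16·1 + 37·3 = 289
C: 40·3 + 4·3 + 20·1 + 34·2 + 16·0 + 37·1 = 257
D: 40·1 + 4·0 + 20·3 + 34·0 + 16·3 + 37·0 = 148
B: 40·0 + 4·1 + 20·0 + 34·3 + 16·2 + 37·2 = 212
A has the highest Borda score (289).

A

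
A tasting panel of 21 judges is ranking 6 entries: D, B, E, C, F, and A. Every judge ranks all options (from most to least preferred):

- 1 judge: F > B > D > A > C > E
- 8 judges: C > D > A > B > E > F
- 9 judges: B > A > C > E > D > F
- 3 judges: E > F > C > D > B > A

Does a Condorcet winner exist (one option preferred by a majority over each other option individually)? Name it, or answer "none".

C vs D: 20–1 for C.
C vs B: 11–10 for C.
C vs E: 18–3 for C.
C vs F: 17–4 for C.
C vs A: 11–10 for C.
C beats every other option head-to-head.

C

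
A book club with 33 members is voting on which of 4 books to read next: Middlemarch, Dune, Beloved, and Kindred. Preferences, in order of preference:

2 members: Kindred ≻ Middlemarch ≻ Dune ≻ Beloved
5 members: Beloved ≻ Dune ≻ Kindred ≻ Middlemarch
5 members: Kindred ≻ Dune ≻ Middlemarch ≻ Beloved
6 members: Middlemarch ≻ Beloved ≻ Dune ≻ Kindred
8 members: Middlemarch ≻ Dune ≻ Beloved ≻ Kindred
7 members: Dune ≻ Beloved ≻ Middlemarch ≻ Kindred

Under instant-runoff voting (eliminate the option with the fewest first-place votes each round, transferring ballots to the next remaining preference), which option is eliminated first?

Round 1: Middlemarch 14, Dune 7, Beloved 5, Kindred 7. Eliminate Beloved.

Beloved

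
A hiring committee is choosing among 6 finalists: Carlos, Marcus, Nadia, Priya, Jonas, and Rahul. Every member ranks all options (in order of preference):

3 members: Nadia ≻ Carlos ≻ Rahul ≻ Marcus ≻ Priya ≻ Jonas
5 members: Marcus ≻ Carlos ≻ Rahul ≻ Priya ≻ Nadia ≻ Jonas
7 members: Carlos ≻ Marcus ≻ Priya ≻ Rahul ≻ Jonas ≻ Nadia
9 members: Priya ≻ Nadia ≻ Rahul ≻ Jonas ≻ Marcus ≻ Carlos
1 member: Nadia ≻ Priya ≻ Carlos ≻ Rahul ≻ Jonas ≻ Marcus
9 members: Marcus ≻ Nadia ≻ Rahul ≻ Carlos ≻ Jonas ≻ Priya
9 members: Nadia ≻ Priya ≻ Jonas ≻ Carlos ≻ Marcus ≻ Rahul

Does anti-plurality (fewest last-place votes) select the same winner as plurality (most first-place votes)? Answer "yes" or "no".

Anti-plurality — last-place votes: Carlos 9, Marcus 1, Nadia 7, Priya 9, Jonas 8, Rahul 9. Winner: Marcus.
Plurality — first-place votes: Carlos 7, Marcus 14, Nadia 13, Priya 9, Jonas 0, Rahul 0. Winner: Marcus.
The two methods agree.

yes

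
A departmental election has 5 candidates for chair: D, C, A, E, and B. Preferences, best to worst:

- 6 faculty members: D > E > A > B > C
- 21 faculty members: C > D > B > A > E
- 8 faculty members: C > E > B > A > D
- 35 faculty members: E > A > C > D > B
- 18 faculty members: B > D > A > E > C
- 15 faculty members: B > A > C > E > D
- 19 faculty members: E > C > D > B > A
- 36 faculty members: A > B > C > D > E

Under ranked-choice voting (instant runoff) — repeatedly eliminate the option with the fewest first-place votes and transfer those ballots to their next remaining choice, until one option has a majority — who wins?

B

Round 1: D 6, C 29, A 36, E 54, B 33. Eliminate D.
Round 2: C 29, A 36, E 60, B 33. Eliminate C.
Round 3: A 36, E 68, B 54. Eliminate A.
Round 4: E 68, B 90. B has a majority.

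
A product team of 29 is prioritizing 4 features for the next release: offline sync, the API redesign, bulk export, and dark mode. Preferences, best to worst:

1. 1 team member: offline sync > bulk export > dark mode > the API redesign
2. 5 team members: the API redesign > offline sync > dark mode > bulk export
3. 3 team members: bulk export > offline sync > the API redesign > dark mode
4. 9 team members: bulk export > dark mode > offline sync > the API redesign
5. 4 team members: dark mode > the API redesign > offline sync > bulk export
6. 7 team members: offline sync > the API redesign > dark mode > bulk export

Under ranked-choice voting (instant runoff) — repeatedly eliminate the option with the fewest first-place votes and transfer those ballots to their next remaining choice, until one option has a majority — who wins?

the API redesign

Round 1: offline sync 8, the API redesign 5, bulk export 12, dark mode 4. Eliminate dark mode.
Round 2: offline sync 8, the API redesign 9, bulk export 12. Eliminate offline sync.
Round 3: the API redesign 16, bulk export 13. The API redesign has a majority.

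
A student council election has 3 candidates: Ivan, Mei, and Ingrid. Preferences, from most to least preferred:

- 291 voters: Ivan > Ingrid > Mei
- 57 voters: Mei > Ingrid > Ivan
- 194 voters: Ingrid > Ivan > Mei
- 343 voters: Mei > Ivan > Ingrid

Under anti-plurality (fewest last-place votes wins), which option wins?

Last-place votes: Ivan 57, Mei 485, Ingrid 343.
Ivan is ranked last by the fewest voters, so Ivan wins.

Ivan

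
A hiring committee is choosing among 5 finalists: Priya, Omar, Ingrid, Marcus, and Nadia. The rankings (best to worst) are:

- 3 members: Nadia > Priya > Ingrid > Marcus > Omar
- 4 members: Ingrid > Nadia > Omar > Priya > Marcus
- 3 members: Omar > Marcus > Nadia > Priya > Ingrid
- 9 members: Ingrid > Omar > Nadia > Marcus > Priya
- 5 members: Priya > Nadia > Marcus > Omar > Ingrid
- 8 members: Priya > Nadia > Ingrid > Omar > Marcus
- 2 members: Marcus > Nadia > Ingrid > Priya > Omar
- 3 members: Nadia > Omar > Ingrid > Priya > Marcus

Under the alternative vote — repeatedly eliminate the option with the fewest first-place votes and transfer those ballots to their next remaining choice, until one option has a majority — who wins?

Round 1: Priya 13, Omar 3, Ingrid 13, Marcus 2, Nadia 6. Eliminate Marcus.
Round 2: Priya 13, Omar 3, Ingrid 13, Nadia 8. Eliminate Omar.
Round 3: Priya 13, Ingrid 13, Nadia 11. Eliminate Nadia.
Round 4: Priya 19, Ingrid 18. Priya has a majority.

Priya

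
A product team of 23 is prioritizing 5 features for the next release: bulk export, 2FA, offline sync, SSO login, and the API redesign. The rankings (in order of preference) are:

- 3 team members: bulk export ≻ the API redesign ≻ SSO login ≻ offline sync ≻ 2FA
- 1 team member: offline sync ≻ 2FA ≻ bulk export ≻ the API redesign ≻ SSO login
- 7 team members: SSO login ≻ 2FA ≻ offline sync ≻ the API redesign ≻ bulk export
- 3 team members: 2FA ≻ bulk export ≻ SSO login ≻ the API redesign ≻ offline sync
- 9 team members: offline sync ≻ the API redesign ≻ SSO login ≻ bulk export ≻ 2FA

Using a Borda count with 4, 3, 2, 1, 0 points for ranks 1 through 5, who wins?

bulk export: 3·4 + 1·2 + 7·0 + 3·3 + 9·1 = 32
2FA: 3·0 + 1·3 + 7·3 + 3·4 + 9·0 = 36
offline sync: 3·1 + 1·4 + 7·2 + 3·0 + 9·4 = 57
SSO login: 3·2 + 1·0 + 7·4 + 3·2 + 9·2 = 58
the API redesign: 3·3 + 1·1 + 7·1 + 3·1 + 9·3 = 47
SSO login has the highest Borda score (58).

SSO login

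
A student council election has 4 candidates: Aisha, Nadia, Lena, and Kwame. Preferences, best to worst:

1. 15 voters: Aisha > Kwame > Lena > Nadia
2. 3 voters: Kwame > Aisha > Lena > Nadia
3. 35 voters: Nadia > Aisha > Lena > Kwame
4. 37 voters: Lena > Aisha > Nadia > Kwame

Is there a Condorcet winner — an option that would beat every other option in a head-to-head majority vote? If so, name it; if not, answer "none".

Aisha

Aisha vs Nadia: 55–35 for Aisha.
Aisha vs Lena: 53–37 for Aisha.
Aisha vs Kwame: 87–3 for Aisha.
Aisha beats every other option head-to-head.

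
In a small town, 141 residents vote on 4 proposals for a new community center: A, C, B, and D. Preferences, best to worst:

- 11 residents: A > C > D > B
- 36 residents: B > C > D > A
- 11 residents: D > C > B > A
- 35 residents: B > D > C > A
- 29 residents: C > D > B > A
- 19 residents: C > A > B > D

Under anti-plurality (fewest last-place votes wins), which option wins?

Last-place votes: A 111, C 0, B 11, D 19.
C is ranked last by the fewest voters, so C wins.

C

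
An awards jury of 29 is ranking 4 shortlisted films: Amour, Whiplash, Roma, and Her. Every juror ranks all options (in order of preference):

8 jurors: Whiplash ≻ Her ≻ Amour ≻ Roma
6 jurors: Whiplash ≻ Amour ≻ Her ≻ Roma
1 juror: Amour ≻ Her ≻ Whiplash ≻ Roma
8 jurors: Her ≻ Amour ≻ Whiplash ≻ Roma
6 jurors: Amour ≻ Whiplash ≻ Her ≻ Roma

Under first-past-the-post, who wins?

First-place votes: Amour 7, Whiplash 14, Roma 0, Her 8.
Whiplash has the most first-place votes.

Whiplash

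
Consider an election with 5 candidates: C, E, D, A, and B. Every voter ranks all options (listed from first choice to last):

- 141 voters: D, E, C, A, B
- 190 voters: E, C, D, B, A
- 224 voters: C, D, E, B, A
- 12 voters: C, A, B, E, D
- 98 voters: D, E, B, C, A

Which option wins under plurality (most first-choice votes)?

First-place votes: C 236, E 190, D 239, A 0, B 0.
D has the most first-place votes.

D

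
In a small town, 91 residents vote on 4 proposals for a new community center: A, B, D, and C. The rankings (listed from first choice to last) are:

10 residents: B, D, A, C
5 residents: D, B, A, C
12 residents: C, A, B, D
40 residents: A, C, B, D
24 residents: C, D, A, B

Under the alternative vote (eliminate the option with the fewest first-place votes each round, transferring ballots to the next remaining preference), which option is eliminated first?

D

Round 1: A 40, B 10, D 5, C 36. Eliminate D.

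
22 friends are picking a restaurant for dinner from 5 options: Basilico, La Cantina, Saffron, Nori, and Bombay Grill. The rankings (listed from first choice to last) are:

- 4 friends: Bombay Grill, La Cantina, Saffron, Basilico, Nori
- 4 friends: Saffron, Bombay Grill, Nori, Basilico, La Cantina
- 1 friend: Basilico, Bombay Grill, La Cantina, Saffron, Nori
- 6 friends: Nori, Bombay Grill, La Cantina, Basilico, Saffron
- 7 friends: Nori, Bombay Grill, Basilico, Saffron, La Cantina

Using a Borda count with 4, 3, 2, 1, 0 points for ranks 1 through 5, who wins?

Basilico: 4·1 + 4·1 + 1·4 + 6·1 + 7·2 = 32
La Cantina: 4·3 + 4·0 + 1·2 + 6·2 + 7·0 = 26
Saffron: 4·2 + 4·4 + 1·1 + 6·0 + 7·1 = 32
Nori: 4·0 + 4·2 + 1·0 + 6·4 + 7·4 = 60
Bombay Grill: 4·4 + 4·3 + 1·3 + 6·3 + 7·3 = 70
Bombay Grill has the highest Borda score (70).

Bombay Grill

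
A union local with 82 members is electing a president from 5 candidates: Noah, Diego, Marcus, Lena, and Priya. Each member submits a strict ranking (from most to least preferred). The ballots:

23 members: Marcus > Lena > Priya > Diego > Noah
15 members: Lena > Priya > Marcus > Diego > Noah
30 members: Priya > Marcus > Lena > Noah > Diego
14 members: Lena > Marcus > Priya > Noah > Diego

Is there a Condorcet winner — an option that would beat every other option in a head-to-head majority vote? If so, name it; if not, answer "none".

Checking pairwise contests:
Marcus beats Noah 82–0.
Noah beats Diego 44–38.
Priya beats Marcus 45–37.
Marcus beats Lena 53–29.
Lena beats Priya 52–30.
Every option loses at least one head-to-head, so there is no Condorcet winner.

none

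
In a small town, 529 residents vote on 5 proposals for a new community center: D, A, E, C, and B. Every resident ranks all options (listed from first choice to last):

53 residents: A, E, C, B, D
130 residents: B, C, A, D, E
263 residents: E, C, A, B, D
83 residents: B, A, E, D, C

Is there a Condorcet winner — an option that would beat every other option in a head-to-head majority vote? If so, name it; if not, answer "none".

none

Checking pairwise contests:
A beats D 529–0.
C beats A 393–136.
A beats E 266–263.
E beats C 399–130.
A beats B 316–213.
Every option loses at least one head-to-head, so there is no Condorcet winner.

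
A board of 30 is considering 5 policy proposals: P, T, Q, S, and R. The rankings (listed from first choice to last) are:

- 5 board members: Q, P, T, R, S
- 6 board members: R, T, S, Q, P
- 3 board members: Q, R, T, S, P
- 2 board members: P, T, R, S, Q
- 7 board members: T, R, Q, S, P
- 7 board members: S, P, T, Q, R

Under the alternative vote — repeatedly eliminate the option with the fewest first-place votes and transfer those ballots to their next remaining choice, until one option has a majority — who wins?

T

Round 1: P 2, T 7, Q 8, S 7, R 6. Eliminate P.
Round 2: T 9, Q 8, S 7, R 6. Eliminate R.
Round 3: T 15, Q 8, S 7. Eliminate S.
Round 4: T 22, Q 8. T has a majority.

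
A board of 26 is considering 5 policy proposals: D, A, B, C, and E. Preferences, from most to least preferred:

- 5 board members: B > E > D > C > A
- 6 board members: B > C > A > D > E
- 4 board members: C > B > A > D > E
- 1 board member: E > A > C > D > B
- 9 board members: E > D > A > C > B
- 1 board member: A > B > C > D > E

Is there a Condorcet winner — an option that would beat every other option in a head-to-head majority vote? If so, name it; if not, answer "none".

Checking pairwise contests:
B beats D 16–10.
D beats A 14–12.
C beats B 14–12.
D beats C 14–12.
B beats E 16–10.
Every option loses at least one head-to-head, so there is no Condorcet winner.

none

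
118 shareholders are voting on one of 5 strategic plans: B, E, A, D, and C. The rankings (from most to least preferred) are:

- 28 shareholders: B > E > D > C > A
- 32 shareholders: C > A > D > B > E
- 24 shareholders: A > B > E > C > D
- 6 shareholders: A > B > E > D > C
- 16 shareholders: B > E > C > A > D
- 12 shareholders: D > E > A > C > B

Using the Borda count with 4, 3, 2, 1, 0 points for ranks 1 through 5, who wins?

B

B: 28·4 + 32·1 + 24·3 + 6·3 + 16·4 + 12·0 = 298
E: 28·3 + 32·0 + 24·2 + 6·2 + 16·3 + 12·3 = 228
A: 28·0 + 32·3 + 24·4 + 6·4 + 16·1 + 12·2 = 256
D: 28·2 + 32·2 + 24·0 + 6·1 + 16·0 + 12·4 = 174
C: 28·1 + 32·4 + 24·1 + 6·0 + 16·2 + 12·1 = 224
B has the highest Borda score (298).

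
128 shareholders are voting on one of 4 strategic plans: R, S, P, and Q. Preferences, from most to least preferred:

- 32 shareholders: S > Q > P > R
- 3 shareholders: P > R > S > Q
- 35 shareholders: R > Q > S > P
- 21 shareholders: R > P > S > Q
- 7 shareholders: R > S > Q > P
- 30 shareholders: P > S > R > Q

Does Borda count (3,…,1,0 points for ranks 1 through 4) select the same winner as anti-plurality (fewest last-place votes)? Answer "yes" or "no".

yes

Borda — scores: R 225, S 229, P 173, Q 141. Winner: S.
Anti-plurality — last-place votes: R 32, S 0, P 42, Q 54. Winner: S.
The two methods agree.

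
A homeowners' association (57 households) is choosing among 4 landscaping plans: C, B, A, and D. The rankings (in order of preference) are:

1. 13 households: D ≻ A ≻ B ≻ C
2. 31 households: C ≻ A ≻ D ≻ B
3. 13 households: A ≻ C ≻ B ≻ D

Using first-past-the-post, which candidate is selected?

C

First-place votes: C 31, B 0, A 13, D 13.
C has the most first-place votes.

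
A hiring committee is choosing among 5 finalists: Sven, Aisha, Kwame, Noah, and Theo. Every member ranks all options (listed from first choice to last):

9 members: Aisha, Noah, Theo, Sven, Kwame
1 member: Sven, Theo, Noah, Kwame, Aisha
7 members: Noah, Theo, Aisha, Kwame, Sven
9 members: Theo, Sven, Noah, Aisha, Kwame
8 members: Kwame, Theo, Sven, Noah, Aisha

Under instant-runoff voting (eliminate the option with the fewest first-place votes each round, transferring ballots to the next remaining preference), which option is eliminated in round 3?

Kwame

Round 1: Sven 1, Aisha 9, Kwame 8, Noah 7, Theo 9. Eliminate Sven.
Round 2: Aisha 9, Kwame 8, Noah 7, Theo 10. Eliminate Noah.
Round 3: Aisha 9, Kwame 8, Theo 17. Eliminate Kwame.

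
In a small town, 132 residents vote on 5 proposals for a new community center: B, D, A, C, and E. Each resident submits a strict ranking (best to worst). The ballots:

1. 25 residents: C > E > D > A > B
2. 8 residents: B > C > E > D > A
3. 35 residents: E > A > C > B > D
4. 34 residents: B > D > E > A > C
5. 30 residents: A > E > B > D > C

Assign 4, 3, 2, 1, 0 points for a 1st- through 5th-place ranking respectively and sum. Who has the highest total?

B: 25·0 + 8·4 + 35·1 + 34·4 + 30·2 = 263
D: 25·2 + 8·1 + 35·0 + 34·3 + 30·1 = 190
A: 25·1 + 8·0 + 35·3 + 34·1 + 30·4 = 284
C: 25·4 + 8·3 + 35·2 + 34·0 + 30·0 = 194
E: 25·3 + 8·2 + 35·4 + 34·2 + 30·3 = 389
E has the highest Borda score (389).

E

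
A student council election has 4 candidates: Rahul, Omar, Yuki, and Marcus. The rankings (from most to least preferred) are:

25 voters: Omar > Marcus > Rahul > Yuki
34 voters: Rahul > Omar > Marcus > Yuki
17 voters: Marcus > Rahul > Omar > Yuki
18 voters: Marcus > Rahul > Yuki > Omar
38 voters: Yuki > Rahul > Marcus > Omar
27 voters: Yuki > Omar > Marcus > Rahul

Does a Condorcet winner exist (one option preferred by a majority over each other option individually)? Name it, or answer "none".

none

Checking pairwise contests:
Marcus beats Rahul 87–72.
Rahul beats Omar 107–52.
Rahul beats Yuki 94–65.
Omar beats Marcus 86–73.
Every option loses at least one head-to-head, so there is no Condorcet winner.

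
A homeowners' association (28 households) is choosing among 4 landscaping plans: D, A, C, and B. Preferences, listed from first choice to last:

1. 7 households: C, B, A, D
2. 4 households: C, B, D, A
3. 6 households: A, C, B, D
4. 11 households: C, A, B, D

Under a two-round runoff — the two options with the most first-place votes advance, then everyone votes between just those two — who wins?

Round 1 first-place votes: D 0, A 6, C 22, B 0.
C and A advance.
Runoff: C is preferred to A by 22 voters; A by 6.
C wins the runoff.

C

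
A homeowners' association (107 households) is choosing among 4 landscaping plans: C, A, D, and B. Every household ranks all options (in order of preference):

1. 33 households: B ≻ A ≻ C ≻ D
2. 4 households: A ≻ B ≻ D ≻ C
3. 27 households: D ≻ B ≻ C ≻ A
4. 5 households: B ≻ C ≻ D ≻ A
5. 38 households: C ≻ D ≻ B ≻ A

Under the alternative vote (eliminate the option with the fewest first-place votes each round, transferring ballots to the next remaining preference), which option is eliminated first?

Round 1: C 38, A 4, D 27, B 38. Eliminate A.

A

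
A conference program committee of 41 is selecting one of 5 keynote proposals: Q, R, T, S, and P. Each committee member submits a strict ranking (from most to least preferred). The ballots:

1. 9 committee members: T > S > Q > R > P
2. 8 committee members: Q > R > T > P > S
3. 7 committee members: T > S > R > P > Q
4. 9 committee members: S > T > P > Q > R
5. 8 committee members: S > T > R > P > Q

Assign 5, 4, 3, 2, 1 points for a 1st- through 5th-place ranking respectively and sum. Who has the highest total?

T

Q: 9·3 + 8·5 + 7·1 + 9·2 + 8·1 = 100
R: 9·2 + 8·4 + 7·3 + 9·1 + 8·3 = 104
T: 9·5 + 8·3 + 7·5 + 9·4 + 8·4 = 172
S: 9·4 + 8·1 + 7·4 + 9·5 + 8·5 = 157
P: 9·1 + 8·2 + 7·2 + 9·3 + 8·2 = 82
T has the highest Borda score (172).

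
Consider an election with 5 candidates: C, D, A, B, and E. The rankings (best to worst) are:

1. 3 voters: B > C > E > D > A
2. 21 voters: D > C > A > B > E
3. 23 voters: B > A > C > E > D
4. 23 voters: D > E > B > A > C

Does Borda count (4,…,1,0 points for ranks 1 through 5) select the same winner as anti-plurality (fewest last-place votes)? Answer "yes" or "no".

Borda — scores: C 118, D 179, A 134, B 171, E 98. Winner: D.
Anti-plurality — last-place votes: C 23, D 23, A 3, B 0, E 21. Winner: B.
The two methods disagree.

no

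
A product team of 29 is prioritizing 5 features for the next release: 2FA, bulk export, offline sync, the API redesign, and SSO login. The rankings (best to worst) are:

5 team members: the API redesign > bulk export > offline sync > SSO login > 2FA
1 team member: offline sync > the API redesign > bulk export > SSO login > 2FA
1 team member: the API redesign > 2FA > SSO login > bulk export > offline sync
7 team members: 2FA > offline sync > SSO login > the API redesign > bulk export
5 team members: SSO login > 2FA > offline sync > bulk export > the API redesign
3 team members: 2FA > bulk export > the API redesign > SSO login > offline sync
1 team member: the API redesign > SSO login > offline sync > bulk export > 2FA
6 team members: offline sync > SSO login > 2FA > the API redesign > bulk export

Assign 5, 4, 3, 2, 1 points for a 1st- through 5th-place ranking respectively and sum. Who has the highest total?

2FA: 5·1 + 1·1 + 1·4 + 7·5 + 5·4 + 3·5 + 1·1 + 6·3 = 99
bulk export: 5·4 + 1·3 + 1·2 + 7·1 + 5·2 + 3·4 + 1·2 + 6·1 = 62
offline sync: 5·3 + 1·5 + 1·1 + 7·4 + 5·3 + 3·1 + 1·3 + 6·5 = 100
the API redesign: 5·5 + 1·4 + 1·5 + 7·2 + 5·1 + 3·3 + 1·5 + 6·2 = 79
SSO login: 5·2 + 1·2 + 1·3 + 7·3 + 5·5 + 3·2 + 1·4 + 6·4 = 95
offline sync has the highest Borda score (100).

offline sync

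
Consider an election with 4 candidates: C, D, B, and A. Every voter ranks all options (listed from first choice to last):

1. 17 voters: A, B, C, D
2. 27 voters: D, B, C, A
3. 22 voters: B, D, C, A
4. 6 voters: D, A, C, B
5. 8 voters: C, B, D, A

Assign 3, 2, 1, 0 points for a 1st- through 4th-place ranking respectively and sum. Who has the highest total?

C: 17·1 + 27·1 + 22·1 + 6·1 + 8·3 = 96
D: 17·0 + 27·3 + 22·2 + 6·3 + 8·1 = 151
B: 17·2 + 27·2 + 22·3 + 6·0 + 8·2 = 170
A: 17·3 + 27·0 + 22·0 + 6·2 + 8·0 = 63
B has the highest Borda score (170).

B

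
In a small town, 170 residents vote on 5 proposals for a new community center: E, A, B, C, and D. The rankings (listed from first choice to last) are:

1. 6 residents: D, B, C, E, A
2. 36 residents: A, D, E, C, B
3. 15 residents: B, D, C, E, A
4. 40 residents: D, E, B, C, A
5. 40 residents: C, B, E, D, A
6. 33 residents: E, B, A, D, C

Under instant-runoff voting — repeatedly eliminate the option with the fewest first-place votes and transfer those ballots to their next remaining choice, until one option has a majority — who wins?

D

Round 1: E 33, A 36, B 15, C 40, D 46. Eliminate B.
Round 2: E 33, A 36, C 40, D 61. Eliminate E.
Round 3: A 69, C 40, D 61. Eliminate C.
Round 4: A 69, D 101. D has a majority.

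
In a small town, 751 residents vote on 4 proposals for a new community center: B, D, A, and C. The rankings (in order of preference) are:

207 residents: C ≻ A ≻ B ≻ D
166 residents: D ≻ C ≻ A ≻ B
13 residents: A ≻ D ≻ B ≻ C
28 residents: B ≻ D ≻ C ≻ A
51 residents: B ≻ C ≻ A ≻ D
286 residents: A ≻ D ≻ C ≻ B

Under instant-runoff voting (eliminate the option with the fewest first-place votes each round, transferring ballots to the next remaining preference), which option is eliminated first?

B

Round 1: B 79, D 166, A 299, C 207. Eliminate B.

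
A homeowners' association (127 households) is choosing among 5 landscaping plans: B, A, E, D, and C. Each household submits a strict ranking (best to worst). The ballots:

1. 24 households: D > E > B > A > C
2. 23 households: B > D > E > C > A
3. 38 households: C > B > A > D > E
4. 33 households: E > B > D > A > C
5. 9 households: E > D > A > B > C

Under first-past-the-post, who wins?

First-place votes: B 23, A 0, E 42, D 24, C 38.
E has the most first-place votes.

E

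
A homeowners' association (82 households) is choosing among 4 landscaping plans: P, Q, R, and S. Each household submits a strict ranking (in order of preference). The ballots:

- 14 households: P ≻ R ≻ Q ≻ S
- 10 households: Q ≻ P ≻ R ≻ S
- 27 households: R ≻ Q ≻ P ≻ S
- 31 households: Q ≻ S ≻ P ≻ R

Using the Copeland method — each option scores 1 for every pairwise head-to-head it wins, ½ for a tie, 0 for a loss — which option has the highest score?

P: beats R and S; loses to Q → score 2.
Q: beats P and S; ties R → score 2.5.
R: beats S; ties Q; loses to P → score 1.5.
S: loses to P, Q, and R → score 0.
Q has the best pairwise record.

Q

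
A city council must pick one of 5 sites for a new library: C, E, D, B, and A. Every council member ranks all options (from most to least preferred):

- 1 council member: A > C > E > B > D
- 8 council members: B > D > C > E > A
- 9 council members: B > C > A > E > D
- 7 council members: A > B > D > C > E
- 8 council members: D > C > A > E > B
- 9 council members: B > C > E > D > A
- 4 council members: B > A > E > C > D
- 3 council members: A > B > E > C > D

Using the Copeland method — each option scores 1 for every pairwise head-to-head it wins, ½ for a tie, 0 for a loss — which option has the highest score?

C: beats E, D, and A; loses to B → score 3.
E: beats D; loses to C, B, and A → score 1.
D: beats A; loses to C, E, and B → score 1.
B: beats C, E, D, and A → score 4.
A: beats E; loses to C, D, and B → score 1.
B has the best pairwise record.

B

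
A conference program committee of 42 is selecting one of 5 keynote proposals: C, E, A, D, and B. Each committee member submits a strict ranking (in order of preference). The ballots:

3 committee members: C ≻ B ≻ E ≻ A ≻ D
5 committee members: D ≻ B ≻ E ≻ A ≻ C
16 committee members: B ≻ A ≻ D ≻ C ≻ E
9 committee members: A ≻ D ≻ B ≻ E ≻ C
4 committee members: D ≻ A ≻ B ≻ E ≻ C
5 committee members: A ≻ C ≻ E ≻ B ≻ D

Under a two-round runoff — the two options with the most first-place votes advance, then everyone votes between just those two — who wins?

Round 1 first-place votes: C 3, E 0, A 14, D 9, B 16.
B and A advance.
Runoff: B is preferred to A by 24 voters; A by 18.
B wins the runoff.

B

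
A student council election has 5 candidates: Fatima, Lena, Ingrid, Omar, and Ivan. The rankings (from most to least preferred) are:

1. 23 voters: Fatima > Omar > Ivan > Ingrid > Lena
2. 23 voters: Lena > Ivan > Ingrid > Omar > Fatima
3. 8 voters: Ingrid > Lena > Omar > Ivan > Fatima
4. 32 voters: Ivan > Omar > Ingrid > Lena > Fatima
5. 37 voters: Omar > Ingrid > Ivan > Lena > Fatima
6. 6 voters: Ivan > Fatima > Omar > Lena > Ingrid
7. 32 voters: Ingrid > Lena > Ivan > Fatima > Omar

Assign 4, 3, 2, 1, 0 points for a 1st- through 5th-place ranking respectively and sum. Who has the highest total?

Fatima: 23·4 + 23·0 + 8·0 + 32·0 + 37·0 + 6·3 + 32·1 = 142
Lena: 23·0 + 23·4 + 8·3 + 32·1 + 37·1 + 6·1 + 32·3 = 287
Ingrid: 23·1 + 23·2 + 8·4 + 32·2 + 37·3 + 6·0 + 32·4 = 404
Omar: 23·3 + 23·1 + 8·2 + 32·3 + 37·4 + 6·2 + 32·0 = 364
Ivan: 23·2 + 23·3 + 8·1 + 32·4 + 37·2 + 6·4 + 32·2 = 413
Ivan has the highest Borda score (413).

Ivan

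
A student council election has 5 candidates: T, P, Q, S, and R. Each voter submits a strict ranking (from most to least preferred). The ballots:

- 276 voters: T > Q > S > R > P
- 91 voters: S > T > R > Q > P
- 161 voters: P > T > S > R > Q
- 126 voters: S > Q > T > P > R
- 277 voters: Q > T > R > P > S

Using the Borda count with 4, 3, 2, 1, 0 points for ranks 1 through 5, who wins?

T: 276·4 + 91·3 + 161·3 + 126·2 + 277·3 = 2943
P: 276·0 + 91·0 + 161·4 + 126·1 + 277·1 = 1047
Q: 276·3 + 91·1 + 161·0 + 126·3 + 277·4 = 2405
S: 276·2 + 91·4 + 161·2 + 126·4 + 277·0 = 1742
R: 276·1 + 91·2 + 161·1 + 126·0 + 277·2 = 1173
T has the highest Borda score (2943).

T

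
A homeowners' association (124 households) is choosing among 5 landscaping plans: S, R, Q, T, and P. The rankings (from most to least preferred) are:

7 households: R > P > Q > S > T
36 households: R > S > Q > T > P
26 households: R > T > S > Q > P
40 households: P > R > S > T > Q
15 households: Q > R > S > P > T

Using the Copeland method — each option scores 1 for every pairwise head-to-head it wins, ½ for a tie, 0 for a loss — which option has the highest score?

S: beats Q, T, and P; loses to R → score 3.
R: beats S, Q, T, and P → score 4.
Q: beats P; loses to S, R, and T → score 1.
T: beats Q; ties P; loses to S and R → score 1.5.
P: ties T; loses to S, R, and Q → score 0.5.
R has the best pairwise record.

R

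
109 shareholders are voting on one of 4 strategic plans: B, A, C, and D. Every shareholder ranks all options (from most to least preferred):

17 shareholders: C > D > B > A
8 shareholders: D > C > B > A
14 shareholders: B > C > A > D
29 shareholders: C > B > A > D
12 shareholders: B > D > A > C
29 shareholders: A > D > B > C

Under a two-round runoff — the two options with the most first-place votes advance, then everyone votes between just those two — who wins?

Round 1 first-place votes: B 26, A 29, C 46, D 8.
C and A advance.
Runoff: C is preferred to A by 68 voters; A by 41.
C wins the runoff.

C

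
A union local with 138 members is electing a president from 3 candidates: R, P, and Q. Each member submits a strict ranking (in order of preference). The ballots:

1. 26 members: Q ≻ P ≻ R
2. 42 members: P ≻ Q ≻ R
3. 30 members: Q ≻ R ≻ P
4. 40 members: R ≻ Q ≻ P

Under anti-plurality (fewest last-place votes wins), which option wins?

Last-place votes: R 68, P 70, Q 0.
Q is ranked last by the fewest voters, so Q wins.

Q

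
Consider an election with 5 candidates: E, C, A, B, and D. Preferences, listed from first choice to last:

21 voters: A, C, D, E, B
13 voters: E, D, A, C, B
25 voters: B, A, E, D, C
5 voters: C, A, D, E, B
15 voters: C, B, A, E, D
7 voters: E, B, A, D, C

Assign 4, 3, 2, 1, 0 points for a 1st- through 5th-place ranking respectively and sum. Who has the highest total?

A

E: 21·1 + 13·4 + 25·2 + 5·1 + 15·1 + 7·4 = 171
C: 21·3 + 13·1 + 25·0 + 5·4 + 15·4 + 7·0 = 156
A: 21·4 + 13·2 + 25·3 + 5·3 + 15·2 + 7·2 = 244
B: 21·0 + 13·0 + 25·4 + 5·0 + 15·3 + 7·3 = 166
D: 21·2 + 13·3 + 25·1 + 5·2 + 15·0 + 7·1 = 123
A has the highest Borda score (244).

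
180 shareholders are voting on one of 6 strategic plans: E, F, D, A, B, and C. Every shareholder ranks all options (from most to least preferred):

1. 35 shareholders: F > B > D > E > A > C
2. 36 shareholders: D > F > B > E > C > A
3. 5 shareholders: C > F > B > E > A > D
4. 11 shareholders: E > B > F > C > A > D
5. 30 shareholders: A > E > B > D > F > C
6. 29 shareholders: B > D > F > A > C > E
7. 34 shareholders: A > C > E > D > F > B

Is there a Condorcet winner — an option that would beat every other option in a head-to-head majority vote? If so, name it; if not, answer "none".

Checking pairwise contests:
F beats E 105–75.
D beats F 129–51.
B beats D 110–70.
F beats A 116–64.
F beats B 110–70.
E beats C 112–68.
Every option loses at least one head-to-head, so there is no Condorcet winner.

none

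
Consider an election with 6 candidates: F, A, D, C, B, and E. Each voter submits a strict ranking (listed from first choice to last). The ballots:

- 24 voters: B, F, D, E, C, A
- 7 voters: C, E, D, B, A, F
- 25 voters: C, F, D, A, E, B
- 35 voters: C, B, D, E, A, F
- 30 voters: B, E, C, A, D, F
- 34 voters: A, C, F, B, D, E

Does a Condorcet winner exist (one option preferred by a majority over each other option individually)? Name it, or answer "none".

C

C vs F: 131–24 for C.
C vs A: 121–34 for C.
C vs D: 131–24 for C.
C vs B: 101–54 for C.
C vs E: 101–54 for C.
C beats every other option head-to-head.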